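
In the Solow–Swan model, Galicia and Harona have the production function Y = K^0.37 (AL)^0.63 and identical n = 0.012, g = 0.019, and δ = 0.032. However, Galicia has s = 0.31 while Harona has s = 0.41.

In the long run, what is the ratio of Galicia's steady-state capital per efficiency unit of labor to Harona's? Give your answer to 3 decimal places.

k*_G / k*_H ≈ 0.642

Steady-state k* = [s/(n + g + δ)]^(1/(1−α)), so the ratio is [ (s_G/(n + g + δ)_G) / (s_H/(n + g + δ)_H) ]^1.5873.
s_G/(n + g + δ)_G = 0.31/0.063 = 4.9206; s_H/(n + g + δ)_H = 0.41/0.063 = 6.5079.
Ratio = (4.9206/6.5079)^1.5873 = 0.7561^1.5873 ≈ 0.6416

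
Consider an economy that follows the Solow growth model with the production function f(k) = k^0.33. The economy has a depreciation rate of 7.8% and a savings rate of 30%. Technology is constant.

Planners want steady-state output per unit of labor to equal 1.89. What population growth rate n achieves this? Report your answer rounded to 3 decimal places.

In steady state, investment equals break-even investment: s·k^α = (n + δ)·k.
Since y* = [s/(n + δ)]^(α/(1−α)), we have s/(n + δ) = (y*)^((1−α)/α) = 1.89^2.0303 = 3.6417.
Therefore n + δ = s / 3.6417 = 0.30 / 3.6417 = 0.0824, so n = 0.0824 − 0.078 = 0.0044.

n ≈ 0.004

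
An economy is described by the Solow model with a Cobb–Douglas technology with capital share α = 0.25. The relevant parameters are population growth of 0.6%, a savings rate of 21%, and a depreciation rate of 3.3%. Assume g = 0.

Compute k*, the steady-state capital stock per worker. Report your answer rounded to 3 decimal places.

k* ≈ 9.438

In steady state, investment equals break-even investment: s·k^α = (n + δ)·k.
Rearranging, k^(1−α) = s / (n + δ).
k^0.75 = 0.21 / (0.006 + 0.033) = 0.21 / 0.039 = 5.3846
k* = 5.3846^(1/0.75) ≈ 9.4378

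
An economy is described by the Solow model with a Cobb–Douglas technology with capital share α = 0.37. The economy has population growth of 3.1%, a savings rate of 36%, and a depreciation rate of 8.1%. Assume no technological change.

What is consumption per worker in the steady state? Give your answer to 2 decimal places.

c* ≈ 1.27

At the steady state, Δk = 0, so s·k^α = (n + δ)·k.
Rearranging, k^(1−α) = s / (n + δ).
k^0.63 = 0.36 / (0.031 + 0.081) = 0.36 / 0.112 = 3.2143
k* = 3.2143^(1/0.63) ≈ 6.3812
y* = (k*)^α = 6.3812^0.37 ≈ 1.9852
c* = (1 − s)·y* = (1 − 0.36) × 1.9852 ≈ 1.2705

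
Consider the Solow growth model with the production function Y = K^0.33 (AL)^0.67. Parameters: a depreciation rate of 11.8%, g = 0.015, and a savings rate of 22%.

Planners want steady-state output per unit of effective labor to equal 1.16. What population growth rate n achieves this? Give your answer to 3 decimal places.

At the steady state, Δk = 0, so s·k^α = (n + g + δ)·k.
Since y* = [s/(n + g + δ)]^(α/(1−α)), we have s/(n + g + δ) = (y*)^((1−α)/α) = 1.16^2.0303 = 1.3517.
Therefore n + g + δ = s / 1.3517 = 0.22 / 1.3517 = 0.1628, so n = 0.1628 − 0.133 = 0.0298.

n ≈ 0.030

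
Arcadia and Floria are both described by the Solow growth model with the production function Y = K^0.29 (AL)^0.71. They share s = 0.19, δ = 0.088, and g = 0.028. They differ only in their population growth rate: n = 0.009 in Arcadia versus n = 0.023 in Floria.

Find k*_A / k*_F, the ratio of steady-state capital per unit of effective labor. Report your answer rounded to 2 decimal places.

Steady-state k* = [s/(n + g + δ)]^(1/(1−α)), so the ratio is [ (s_A/(n + g + δ)_A) / (s_F/(n + g + δ)_F) ]^1.4085.
s_A/(n + g + δ)_A = 0.19/0.125 = 1.5200; s_F/(n + g + δ)_F = 0.19/0.139 = 1.3669.
Ratio = (1.5200/1.3669)^1.4085 = 1.1120^1.4085 ≈ 1.1613

k*_A / k*_F ≈ 1.16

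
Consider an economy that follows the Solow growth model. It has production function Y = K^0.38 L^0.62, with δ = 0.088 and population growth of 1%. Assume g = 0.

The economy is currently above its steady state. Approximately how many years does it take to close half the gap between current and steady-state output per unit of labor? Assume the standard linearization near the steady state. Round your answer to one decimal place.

t_½ ≈ 11.4 years

Near the steady state the convergence rate is λ = (1 − α)(n + δ).
λ = (1 − 0.38) × 0.098 = 0.62 × 0.098 = 0.06076
Half-life = ln 2 / λ = 0.6931 / 0.06076 ≈ 11.41 years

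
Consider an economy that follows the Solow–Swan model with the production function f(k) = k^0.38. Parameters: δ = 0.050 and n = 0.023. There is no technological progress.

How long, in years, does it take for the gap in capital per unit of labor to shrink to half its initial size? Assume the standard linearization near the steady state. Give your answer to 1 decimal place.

about 15.3 years

Near the steady state the convergence rate is λ = (1 − α)(n + δ).
λ = (1 − 0.38) × 0.073 = 0.62 × 0.073 = 0.04526
Half-life = ln 2 / λ = 0.6931 / 0.04526 ≈ 15.31 years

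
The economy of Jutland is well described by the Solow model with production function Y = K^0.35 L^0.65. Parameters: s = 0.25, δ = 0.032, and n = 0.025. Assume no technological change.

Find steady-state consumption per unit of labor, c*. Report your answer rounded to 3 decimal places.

At the steady state, Δk = 0, so s·k^α = (n + δ)·k.
Dividing both sides by k: k^(1−α) = s / (n + δ).
k^0.65 = 0.25 / (0.025 + 0.032) = 0.25 / 0.057 = 4.3860
k* = 4.3860^(1/0.65) ≈ 9.7229
y* = (k*)^α = 9.7229^0.35 ≈ 2.2168
c* = (1 − s)·y* = (1 − 0.25) × 2.2168 ≈ 1.6626

c* ≈ 1.663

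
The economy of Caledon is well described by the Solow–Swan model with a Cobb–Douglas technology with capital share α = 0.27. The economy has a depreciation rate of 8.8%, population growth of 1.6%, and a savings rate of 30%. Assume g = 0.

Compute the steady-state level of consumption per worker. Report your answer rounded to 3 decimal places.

In steady state, investment equals break-even investment: s·k^α = (n + δ)·k.
Rearranging, k^(1−α) = s / (n + δ).
k^0.73 = 0.30 / (0.016 + 0.088) = 0.30 / 0.104 = 2.8846
k* = 2.8846^(1/0.73) ≈ 4.2683
y* = (k*)^α = 4.2683^0.27 ≈ 1.4797
c* = (1 − s)·y* = (1 − 0.30) × 1.4797 ≈ 1.0358

c* = 1.036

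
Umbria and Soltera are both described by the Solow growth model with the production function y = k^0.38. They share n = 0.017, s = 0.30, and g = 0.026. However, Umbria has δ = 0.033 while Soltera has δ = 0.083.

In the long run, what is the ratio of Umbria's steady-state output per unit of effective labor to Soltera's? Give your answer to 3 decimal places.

Steady-state y* = [s/(n + g + δ)]^(α/(1−α)), so the ratio is [ (s_U/(n + g + δ)_U) / (s_S/(n + g + δ)_S) ]^0.6129.
s_U/(n + g + δ)_U = 0.30/0.076 = 3.9474; s_S/(n + g + δ)_S = 0.30/0.126 = 2.3810.
Ratio = (3.9474/2.3810)^0.6129 = 1.6579^0.6129 ≈ 1.3632

ratio ≈ 1.363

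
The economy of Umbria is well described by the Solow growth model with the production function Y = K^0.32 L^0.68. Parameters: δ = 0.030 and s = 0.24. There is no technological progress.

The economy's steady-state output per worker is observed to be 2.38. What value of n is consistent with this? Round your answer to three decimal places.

At the steady state, Δk = 0, so s·k^α = (n + δ)·k.
Since y* = [s/(n + δ)]^(α/(1−α)), we have s/(n + δ) = (y*)^((1−α)/α) = 2.38^2.125 = 6.3129.
Therefore n + δ = s / 6.3129 = 0.24 / 6.3129 = 0.0380, so n = 0.0380 − 0.030 = 0.0080.

n ≈ 0.008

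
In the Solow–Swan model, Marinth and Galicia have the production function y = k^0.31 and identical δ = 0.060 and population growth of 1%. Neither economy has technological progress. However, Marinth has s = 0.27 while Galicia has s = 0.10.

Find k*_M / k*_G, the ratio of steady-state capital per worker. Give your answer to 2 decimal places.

Steady-state k* = [s/(n + δ)]^(1/(1−α)), so the ratio is [ (s_M/(n + δ)_M) / (s_G/(n + δ)_G) ]^1.4493.
s_M/(n + δ)_M = 0.27/0.070 = 3.8571; s_G/(n + δ)_G = 0.10/0.070 = 1.4286.
Ratio = (3.8571/1.4286)^1.4493 = 2.6999^1.4493 ≈ 4.2184

k*_M / k*_G ≈ 4.22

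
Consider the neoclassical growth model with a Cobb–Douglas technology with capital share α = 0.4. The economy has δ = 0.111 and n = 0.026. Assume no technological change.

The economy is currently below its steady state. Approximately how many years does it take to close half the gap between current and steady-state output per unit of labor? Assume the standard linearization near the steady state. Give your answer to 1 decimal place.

Near the steady state the convergence rate is λ = (1 − α)(n + δ).
λ = (1 − 0.4) × 0.137 = 0.6 × 0.137 = 0.0822
Half-life = ln 2 / λ = 0.6931 / 0.0822 ≈ 8.43 years

about 8.4 years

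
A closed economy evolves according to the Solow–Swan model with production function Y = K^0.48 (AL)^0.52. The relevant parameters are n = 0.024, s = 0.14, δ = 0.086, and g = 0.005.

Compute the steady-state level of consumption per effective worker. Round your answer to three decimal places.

c* = 1.031

In steady state, investment equals break-even investment: s·k^α = (n + g + δ)·k.
Rearranging, k^(1−α) = s / (n + g + δ).
k^0.52 = 0.14 / (0.024 + 0.005 + 0.086) = 0.14 / 0.115 = 1.2174
k* = 1.2174^(1/0.52) ≈ 1.4598
y* = (k*)^α = 1.4598^0.48 ≈ 1.1991
c* = (1 − s)·y* = (1 − 0.14) × 1.1991 ≈ 1.0312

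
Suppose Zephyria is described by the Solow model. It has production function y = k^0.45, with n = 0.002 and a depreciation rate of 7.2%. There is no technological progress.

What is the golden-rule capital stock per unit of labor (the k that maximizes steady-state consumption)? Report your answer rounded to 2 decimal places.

The golden rule sets f'(k) = n + δ, i.e. α·k^(α−1) = n + δ.
So k^(1−α) = α / (n + δ) = 0.45 / 0.074 = 6.0811.
k_gold = 6.0811^(1/0.55) ≈ 26.6331

k_gold ≈ 26.63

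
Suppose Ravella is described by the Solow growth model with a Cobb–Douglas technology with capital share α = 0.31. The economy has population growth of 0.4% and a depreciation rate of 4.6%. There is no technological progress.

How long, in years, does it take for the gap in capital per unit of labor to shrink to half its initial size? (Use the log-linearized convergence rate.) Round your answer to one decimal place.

half-life ≈ 20.1 years

Near the steady state the convergence rate is λ = (1 − α)(n + δ).
λ = (1 − 0.31) × 0.050 = 0.69 × 0.050 = 0.0345
Half-life = ln 2 / λ = 0.6931 / 0.0345 ≈ 20.09 years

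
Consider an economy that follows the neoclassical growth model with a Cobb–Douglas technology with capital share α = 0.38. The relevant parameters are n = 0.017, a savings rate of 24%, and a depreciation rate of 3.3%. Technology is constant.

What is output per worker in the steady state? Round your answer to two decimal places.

y* ≈ 2.62

At the steady state, Δk = 0, so s·k^α = (n + δ)·k.
Dividing both sides by k: k^(1−α) = s / (n + δ).
k^0.62 = 0.24 / (0.017 + 0.033) = 0.24 / 0.050 = 4.8000
k* = 4.8000^(1/0.62) ≈ 12.5538
y* = (k*)^α = 12.5538^0.38 ≈ 2.6154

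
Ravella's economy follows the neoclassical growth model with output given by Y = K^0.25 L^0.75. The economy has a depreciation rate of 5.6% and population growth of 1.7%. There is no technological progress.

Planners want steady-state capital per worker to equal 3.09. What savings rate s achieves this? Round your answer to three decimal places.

At the steady state, Δk = 0, so s·k^α = (n + δ)·k.
So s / (n + δ) = (k*)^(1−α) = 3.09^0.75 = 2.3306.
Therefore s = 2.3306 × (n + δ) = 2.3306 × 0.073 = 0.1701.

s ≈ 0.170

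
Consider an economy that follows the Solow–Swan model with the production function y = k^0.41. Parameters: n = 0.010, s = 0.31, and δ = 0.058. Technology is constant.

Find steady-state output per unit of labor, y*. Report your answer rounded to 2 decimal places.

y* = 2.87

In steady state, investment equals break-even investment: s·k^α = (n + δ)·k.
Dividing both sides by k: k^(1−α) = s / (n + δ).
k^0.59 = 0.31 / (0.010 + 0.058) = 0.31 / 0.068 = 4.5588
k* = 4.5588^(1/0.59) ≈ 13.0827
y* = (k*)^α = 13.0827^0.41 ≈ 2.8698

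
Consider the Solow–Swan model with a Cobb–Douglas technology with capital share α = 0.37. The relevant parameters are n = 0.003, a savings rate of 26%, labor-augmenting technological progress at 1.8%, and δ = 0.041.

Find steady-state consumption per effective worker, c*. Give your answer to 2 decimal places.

c* ≈ 1.72

In steady state, investment equals break-even investment: s·k^α = (n + g + δ)·k.
Rearranging, k^(1−α) = s / (n + g + δ).
k^0.63 = 0.26 / (0.003 + 0.018 + 0.041) = 0.26 / 0.062 = 4.1935
k* = 4.1935^(1/0.63) ≈ 9.7323
y* = (k*)^α = 9.7323^0.37 ≈ 2.3208
c* = (1 − s)·y* = (1 − 0.26) × 2.3208 ≈ 1.7174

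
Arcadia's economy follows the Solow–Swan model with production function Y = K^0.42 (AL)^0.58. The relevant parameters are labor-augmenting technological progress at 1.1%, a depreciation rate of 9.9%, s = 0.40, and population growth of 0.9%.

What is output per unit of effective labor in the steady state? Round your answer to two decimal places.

In steady state, investment equals break-even investment: s·k^α = (n + g + δ)·k.
Dividing both sides by k: k^(1−α) = s / (n + g + δ).
k^0.58 = 0.40 / (0.009 + 0.011 + 0.099) = 0.40 / 0.119 = 3.3613
k* = 3.3613^(1/0.58) ≈ 8.0867
y* = (k*)^α = 8.0867^0.42 ≈ 2.4058

y* ≈ 2.41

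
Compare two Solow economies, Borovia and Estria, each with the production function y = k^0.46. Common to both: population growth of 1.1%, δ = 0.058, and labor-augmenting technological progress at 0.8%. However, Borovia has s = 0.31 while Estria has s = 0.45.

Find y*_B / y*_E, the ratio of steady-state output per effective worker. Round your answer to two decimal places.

Steady-state y* = [s/(n + g + δ)]^(α/(1−α)), so the ratio is [ (s_B/(n + g + δ)_B) / (s_E/(n + g + δ)_E) ]^0.8519.
s_B/(n + g + δ)_B = 0.31/0.077 = 4.0260; s_E/(n + g + δ)_E = 0.45/0.077 = 5.8442.
Ratio = (4.0260/5.8442)^0.8519 = 0.6889^0.8519 ≈ 0.7280

ratio ≈ 0.73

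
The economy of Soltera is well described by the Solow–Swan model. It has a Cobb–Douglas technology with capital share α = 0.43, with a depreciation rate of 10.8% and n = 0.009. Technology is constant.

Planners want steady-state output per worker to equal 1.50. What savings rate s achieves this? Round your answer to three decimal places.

At the steady state, Δk = 0, so s·k^α = (n + δ)·k.
Since y* = [s/(n + δ)]^(α/(1−α)), we have s/(n + δ) = (y*)^((1−α)/α) = 1.50^1.3256 = 1.7117.
Therefore s = 1.7117 × (n + δ) = 1.7117 × 0.117 = 0.2003.

s ≈ 0.200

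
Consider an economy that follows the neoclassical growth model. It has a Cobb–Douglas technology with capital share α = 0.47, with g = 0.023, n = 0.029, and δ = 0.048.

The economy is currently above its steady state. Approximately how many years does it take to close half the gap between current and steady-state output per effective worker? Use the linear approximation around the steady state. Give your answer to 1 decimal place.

Near the steady state the convergence rate is λ = (1 − α)(n + g + δ).
λ = (1 − 0.47) × 0.100 = 0.53 × 0.100 = 0.0530
Half-life = ln 2 / λ = 0.6931 / 0.0530 ≈ 13.08 years

about 13.1 years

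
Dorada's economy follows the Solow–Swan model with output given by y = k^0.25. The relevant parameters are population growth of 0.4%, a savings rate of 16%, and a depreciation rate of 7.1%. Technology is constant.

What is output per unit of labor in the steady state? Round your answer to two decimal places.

In steady state, investment equals break-even investment: s·k^α = (n + δ)·k.
Rearranging, k^(1−α) = s / (n + δ).
k^0.75 = 0.16 / (0.004 + 0.071) = 0.16 / 0.075 = 2.1333
k* = 2.1333^(1/0.75) ≈ 2.7462
y* = (k*)^α = 2.7462^0.25 ≈ 1.2873

y* = 1.29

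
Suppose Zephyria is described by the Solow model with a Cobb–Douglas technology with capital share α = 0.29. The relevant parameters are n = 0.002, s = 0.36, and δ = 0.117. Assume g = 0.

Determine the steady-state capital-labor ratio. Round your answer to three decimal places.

k* ≈ 4.755

In steady state, investment equals break-even investment: s·k^α = (n + δ)·k.
Rearranging, k^(1−α) = s / (n + δ).
k^0.71 = 0.36 / (0.002 + 0.117) = 0.36 / 0.119 = 3.0252
k* = 3.0252^(1/0.71) ≈ 4.7546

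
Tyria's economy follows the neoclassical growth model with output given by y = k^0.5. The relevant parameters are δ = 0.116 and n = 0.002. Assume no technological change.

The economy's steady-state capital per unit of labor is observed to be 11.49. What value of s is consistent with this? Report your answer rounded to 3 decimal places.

In steady state, investment equals break-even investment: s·k^α = (n + δ)·k.
So s / (n + δ) = (k*)^(1−α) = 11.49^0.5 = 3.3897.
Therefore s = 3.3897 × (n + δ) = 3.3897 × 0.118 = 0.4000.

s ≈ 0.400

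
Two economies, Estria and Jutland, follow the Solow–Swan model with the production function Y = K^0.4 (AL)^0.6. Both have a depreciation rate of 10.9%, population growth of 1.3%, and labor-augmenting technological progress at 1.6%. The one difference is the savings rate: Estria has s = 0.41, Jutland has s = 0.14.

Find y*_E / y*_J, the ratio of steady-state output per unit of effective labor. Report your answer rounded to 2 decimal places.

y*_E / y*_J ≈ 2.05

Steady-state y* = [s/(n + g + δ)]^(α/(1−α)), so the ratio is [ (s_E/(n + g + δ)_E) / (s_J/(n + g + δ)_J) ]^0.6667.
s_E/(n + g + δ)_E = 0.41/0.138 = 2.9710; s_J/(n + g + δ)_J = 0.14/0.138 = 1.0145.
Ratio = (2.9710/1.0145)^0.6667 = 2.9285^0.6667 ≈ 2.0470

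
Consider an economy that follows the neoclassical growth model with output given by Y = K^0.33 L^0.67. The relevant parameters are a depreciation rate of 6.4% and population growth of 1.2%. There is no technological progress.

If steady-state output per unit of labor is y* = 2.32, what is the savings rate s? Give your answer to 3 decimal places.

At the steady state, Δk = 0, so s·k^α = (n + δ)·k.
Since y* = [s/(n + δ)]^(α/(1−α)), we have s/(n + δ) = (y*)^((1−α)/α) = 2.32^2.0303 = 5.5214.
Therefore s = 5.5214 × (n + δ) = 5.5214 × 0.076 = 0.4196.

s ≈ 0.420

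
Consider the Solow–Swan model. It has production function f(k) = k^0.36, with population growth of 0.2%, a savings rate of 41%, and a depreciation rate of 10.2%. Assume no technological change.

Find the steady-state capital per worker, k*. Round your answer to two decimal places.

k* = 8.53

Steady state requires s·f(k) = (n + δ)·k, i.e. s·k^α = (n + δ)·k.
Rearranging, k^(1−α) = s / (n + δ).
k^0.64 = 0.41 / (0.002 + 0.102) = 0.41 / 0.104 = 3.9423
k* = 3.9423^(1/0.64) ≈ 8.5282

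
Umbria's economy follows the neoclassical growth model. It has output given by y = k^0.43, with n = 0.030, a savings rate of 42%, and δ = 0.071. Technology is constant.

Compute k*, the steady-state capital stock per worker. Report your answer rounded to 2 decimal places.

Steady state requires s·f(k) = (n + δ)·k, i.e. s·k^α = (n + δ)·k.
Dividing both sides by k: k^(1−α) = s / (n + δ).
k^0.57 = 0.42 / (0.030 + 0.071) = 0.42 / 0.101 = 4.1584
k* = 4.1584^(1/0.57) ≈ 12.1853

k* = 12.19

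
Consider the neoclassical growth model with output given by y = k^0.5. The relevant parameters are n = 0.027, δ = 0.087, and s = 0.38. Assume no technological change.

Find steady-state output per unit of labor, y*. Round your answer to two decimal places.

y* ≈ 3.33

At the steady state, Δk = 0, so s·k^α = (n + δ)·k.
Dividing both sides by k: k^(1−α) = s / (n + δ).
k^0.5 = 0.38 / (0.027 + 0.087) = 0.38 / 0.114 = 3.3333
k* = 3.3333^(1/0.5) ≈ 11.1109
y* = (k*)^α = 11.1109^0.5 ≈ 3.3333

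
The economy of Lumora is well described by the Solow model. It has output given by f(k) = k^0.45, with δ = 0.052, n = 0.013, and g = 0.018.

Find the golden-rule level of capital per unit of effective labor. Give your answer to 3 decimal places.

k_gold ≈ 21.617

The golden rule sets f'(k) = n + g + δ, i.e. α·k^(α−1) = n + g + δ.
So k^(1−α) = α / (n + g + δ) = 0.45 / 0.083 = 5.4217.
k_gold = 5.4217^(1/0.55) ≈ 21.6168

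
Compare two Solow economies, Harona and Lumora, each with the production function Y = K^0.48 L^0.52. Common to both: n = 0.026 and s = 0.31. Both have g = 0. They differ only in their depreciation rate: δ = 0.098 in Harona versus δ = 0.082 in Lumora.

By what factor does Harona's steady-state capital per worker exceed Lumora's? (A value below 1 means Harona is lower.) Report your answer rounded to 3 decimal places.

Steady-state k* = [s/(n + δ)]^(1/(1−α)), so the ratio is [ (s_H/(n + δ)_H) / (s_L/(n + δ)_L) ]^1.9231.
s_H/(n + δ)_H = 0.31/0.124 = 2.5000; s_L/(n + δ)_L = 0.31/0.108 = 2.8704.
Ratio = (2.5000/2.8704)^1.9231 = 0.8710^1.9231 ≈ 0.7667

k*_H / k*_L ≈ 0.767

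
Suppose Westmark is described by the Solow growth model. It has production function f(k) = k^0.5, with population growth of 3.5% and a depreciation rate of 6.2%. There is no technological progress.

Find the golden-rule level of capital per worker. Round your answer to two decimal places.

The golden rule sets f'(k) = n + δ, i.e. α·k^(α−1) = n + δ.
So k^(1−α) = α / (n + δ) = 0.5 / 0.097 = 5.1546.
k_gold = 5.1546^(1/0.5) ≈ 26.5699

k_gold ≈ 26.57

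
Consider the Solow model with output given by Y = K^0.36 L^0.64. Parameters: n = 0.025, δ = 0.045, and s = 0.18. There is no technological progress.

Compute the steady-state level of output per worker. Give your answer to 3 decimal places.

At the steady state, Δk = 0, so s·k^α = (n + δ)·k.
Dividing both sides by k: k^(1−α) = s / (n + δ).
k^0.64 = 0.18 / (0.025 + 0.045) = 0.18 / 0.070 = 2.5714
k* = 2.5714^(1/0.64) ≈ 4.3741
y* = (k*)^α = 4.3741^0.36 ≈ 1.7011

y* = 1.701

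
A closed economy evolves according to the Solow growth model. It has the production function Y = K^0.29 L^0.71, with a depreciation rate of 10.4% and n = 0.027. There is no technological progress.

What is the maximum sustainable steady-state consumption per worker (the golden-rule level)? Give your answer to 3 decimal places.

At the golden rule, f'(k) = n + δ, so α·k^(α−1) = n + δ and k_gold = (α/(n + δ))^(1/(1−α)).
k_gold = (0.29/0.131)^(1/0.71) = 2.2137^1.4085 ≈ 3.0627
c_gold = f(k_gold) − (n + δ)·k_gold = 1.3835 − 0.131×3.0627 ≈ 0.9823

c_gold ≈ 0.982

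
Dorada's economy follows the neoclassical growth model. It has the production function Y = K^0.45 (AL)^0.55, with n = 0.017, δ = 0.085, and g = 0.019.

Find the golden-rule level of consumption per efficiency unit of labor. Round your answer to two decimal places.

c_gold ≈ 1.61

At the golden rule, f'(k) = n + g + δ, so α·k^(α−1) = n + g + δ and k_gold = (α/(n + g + δ))^(1/(1−α)).
k_gold = (0.45/0.121)^(1/0.55) = 3.7190^1.8182 ≈ 10.8930
c_gold = f(k_gold) − (n + g + δ)·k_gold = 2.9290 − 0.121×10.8930 ≈ 1.6109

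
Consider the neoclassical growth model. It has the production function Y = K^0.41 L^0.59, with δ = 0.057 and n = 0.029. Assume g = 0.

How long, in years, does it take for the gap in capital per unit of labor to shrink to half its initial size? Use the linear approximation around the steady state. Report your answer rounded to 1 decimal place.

t_½ ≈ 13.7 years

Near the steady state the convergence rate is λ = (1 − α)(n + δ).
λ = (1 − 0.41) × 0.086 = 0.59 × 0.086 = 0.05074
Half-life = ln 2 / λ = 0.6931 / 0.05074 ≈ 13.66 years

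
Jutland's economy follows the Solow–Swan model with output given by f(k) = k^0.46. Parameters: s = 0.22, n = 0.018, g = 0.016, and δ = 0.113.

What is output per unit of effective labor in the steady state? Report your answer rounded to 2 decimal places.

y* ≈ 1.41

Steady state requires s·f(k) = (n + g + δ)·k, i.e. s·k^α = (n + g + δ)·k.
Rearranging, k^(1−α) = s / (n + g + δ).
k^0.54 = 0.22 / (0.018 + 0.016 + 0.113) = 0.22 / 0.147 = 1.4966
k* = 1.4966^(1/0.54) ≈ 2.1099
y* = (k*)^α = 2.1099^0.46 ≈ 1.4098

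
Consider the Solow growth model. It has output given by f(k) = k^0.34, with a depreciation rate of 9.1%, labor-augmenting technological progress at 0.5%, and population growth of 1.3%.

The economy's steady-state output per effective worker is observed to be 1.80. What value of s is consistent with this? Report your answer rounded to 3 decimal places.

At the steady state, Δk = 0, so s·k^α = (n + g + δ)·k.
Since y* = [s/(n + g + δ)]^(α/(1−α)), we have s/(n + g + δ) = (y*)^((1−α)/α) = 1.80^1.9412 = 3.1299.
Therefore s = 3.1299 × (n + g + δ) = 3.1299 × 0.109 = 0.3412.

s ≈ 0.341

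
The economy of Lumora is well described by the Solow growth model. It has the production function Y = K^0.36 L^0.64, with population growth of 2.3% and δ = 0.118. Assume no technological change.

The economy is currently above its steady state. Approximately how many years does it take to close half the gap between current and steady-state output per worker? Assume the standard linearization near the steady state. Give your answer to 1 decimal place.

half-life ≈ 7.7 years

Near the steady state the convergence rate is λ = (1 − α)(n + δ).
λ = (1 − 0.36) × 0.141 = 0.64 × 0.141 = 0.09024
Half-life = ln 2 / λ = 0.6931 / 0.09024 ≈ 7.68 years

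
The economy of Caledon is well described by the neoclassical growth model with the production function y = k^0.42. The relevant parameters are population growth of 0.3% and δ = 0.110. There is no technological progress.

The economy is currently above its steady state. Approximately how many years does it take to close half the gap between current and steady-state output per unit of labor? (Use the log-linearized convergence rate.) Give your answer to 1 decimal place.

about 10.6 years

Near the steady state the convergence rate is λ = (1 − α)(n + δ).
λ = (1 − 0.42) × 0.113 = 0.58 × 0.113 = 0.06554
Half-life = ln 2 / λ = 0.6931 / 0.06554 ≈ 10.58 years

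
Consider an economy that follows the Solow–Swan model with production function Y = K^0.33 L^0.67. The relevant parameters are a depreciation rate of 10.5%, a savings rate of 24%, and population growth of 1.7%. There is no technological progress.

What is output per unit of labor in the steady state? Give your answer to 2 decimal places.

Steady state requires s·f(k) = (n + δ)·k, i.e. s·k^α = (n + δ)·k.
Rearranging, k^(1−α) = s / (n + δ).
k^0.67 = 0.24 / (0.017 + 0.105) = 0.24 / 0.122 = 1.9672
k* = 1.9672^(1/0.67) ≈ 2.7452
y* = (k*)^α = 2.7452^0.33 ≈ 1.3955

y* ≈ 1.40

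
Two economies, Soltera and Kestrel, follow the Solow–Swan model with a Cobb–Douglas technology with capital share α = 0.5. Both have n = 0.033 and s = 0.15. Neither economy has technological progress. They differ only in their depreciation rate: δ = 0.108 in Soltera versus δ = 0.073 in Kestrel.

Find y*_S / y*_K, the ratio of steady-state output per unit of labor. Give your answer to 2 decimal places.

y*_S / y*_K ≈ 0.75

Steady-state y* = [s/(n + δ)]^(α/(1−α)), so the ratio is [ (s_S/(n + δ)_S) / (s_K/(n + δ)_K) ]^1.
s_S/(n + δ)_S = 0.15/0.141 = 1.0638; s_K/(n + δ)_K = 0.15/0.106 = 1.4151.
Ratio = (1.0638/1.4151)^1 = 0.7517^1 ≈ 0.7517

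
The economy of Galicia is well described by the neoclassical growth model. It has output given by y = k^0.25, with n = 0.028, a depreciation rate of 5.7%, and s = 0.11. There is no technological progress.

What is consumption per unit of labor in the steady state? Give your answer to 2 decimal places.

Steady state requires s·f(k) = (n + δ)·k, i.e. s·k^α = (n + δ)·k.
Dividing both sides by k: k^(1−α) = s / (n + δ).
k^0.75 = 0.11 / (0.028 + 0.057) = 0.11 / 0.085 = 1.2941
k* = 1.2941^(1/0.75) ≈ 1.4102
y* = (k*)^α = 1.4102^0.25 ≈ 1.0897
c* = (1 − s)·y* = (1 − 0.11) × 1.0897 ≈ 0.9698

c* ≈ 0.97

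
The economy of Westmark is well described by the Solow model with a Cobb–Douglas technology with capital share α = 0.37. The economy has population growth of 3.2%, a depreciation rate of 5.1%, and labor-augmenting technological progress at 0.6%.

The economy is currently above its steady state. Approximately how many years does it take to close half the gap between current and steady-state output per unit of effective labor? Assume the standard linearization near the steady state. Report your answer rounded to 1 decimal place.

about 12.4 years

Near the steady state the convergence rate is λ = (1 − α)(n + g + δ).
λ = (1 − 0.37) × 0.089 = 0.63 × 0.089 = 0.05607
Half-life = ln 2 / λ = 0.6931 / 0.05607 ≈ 12.36 years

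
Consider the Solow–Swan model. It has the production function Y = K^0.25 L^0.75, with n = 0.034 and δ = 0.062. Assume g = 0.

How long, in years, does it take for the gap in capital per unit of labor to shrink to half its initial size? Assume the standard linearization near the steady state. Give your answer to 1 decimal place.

Near the steady state the convergence rate is λ = (1 − α)(n + δ).
λ = (1 − 0.25) × 0.096 = 0.75 × 0.096 = 0.0720
Half-life = ln 2 / λ = 0.6931 / 0.0720 ≈ 9.63 years

half-life ≈ 9.6 years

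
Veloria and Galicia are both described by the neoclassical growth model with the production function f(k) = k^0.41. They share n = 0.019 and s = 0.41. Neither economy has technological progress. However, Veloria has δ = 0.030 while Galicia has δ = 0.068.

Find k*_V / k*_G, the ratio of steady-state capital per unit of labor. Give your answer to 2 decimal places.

Steady-state k* = [s/(n + δ)]^(1/(1−α)), so the ratio is [ (s_V/(n + δ)_V) / (s_G/(n + δ)_G) ]^1.6949.
s_V/(n + δ)_V = 0.41/0.049 = 8.3673; s_G/(n + δ)_G = 0.41/0.087 = 4.7126.
Ratio = (8.3673/4.7126)^1.6949 = 1.7755^1.6949 ≈ 2.6459

ratio ≈ 2.65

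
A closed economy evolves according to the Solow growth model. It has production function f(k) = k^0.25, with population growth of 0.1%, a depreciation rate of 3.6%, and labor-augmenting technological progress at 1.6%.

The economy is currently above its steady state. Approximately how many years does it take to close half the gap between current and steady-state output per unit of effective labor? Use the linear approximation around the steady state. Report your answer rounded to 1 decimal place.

Near the steady state the convergence rate is λ = (1 − α)(n + g + δ).
λ = (1 − 0.25) × 0.053 = 0.75 × 0.053 = 0.03975
Half-life = ln 2 / λ = 0.6931 / 0.03975 ≈ 17.44 years

about 17.4 years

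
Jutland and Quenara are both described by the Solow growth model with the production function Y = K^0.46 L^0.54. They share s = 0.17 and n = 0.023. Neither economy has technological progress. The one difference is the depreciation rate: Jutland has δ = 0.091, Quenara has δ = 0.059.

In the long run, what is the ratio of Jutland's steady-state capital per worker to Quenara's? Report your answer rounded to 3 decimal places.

k*_J / k*_Q ≈ 0.543

Steady-state k* = [s/(n + δ)]^(1/(1−α)), so the ratio is [ (s_J/(n + δ)_J) / (s_Q/(n + δ)_Q) ]^1.8519.
s_J/(n + δ)_J = 0.17/0.114 = 1.4912; s_Q/(n + δ)_Q = 0.17/0.082 = 2.0732.
Ratio = (1.4912/2.0732)^1.8519 = 0.7193^1.8519 ≈ 0.5433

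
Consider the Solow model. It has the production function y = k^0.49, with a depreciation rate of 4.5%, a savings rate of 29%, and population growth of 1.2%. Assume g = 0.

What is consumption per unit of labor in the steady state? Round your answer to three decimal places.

c* = 3.389

At the steady state, Δk = 0, so s·k^α = (n + δ)·k.
Dividing both sides by k: k^(1−α) = s / (n + δ).
k^0.51 = 0.29 / (0.012 + 0.045) = 0.29 / 0.057 = 5.0877
k* = 5.0877^(1/0.51) ≈ 24.2849
y* = (k*)^α = 24.2849^0.49 ≈ 4.7733
c* = (1 − s)·y* = (1 − 0.29) × 4.7733 ≈ 3.3890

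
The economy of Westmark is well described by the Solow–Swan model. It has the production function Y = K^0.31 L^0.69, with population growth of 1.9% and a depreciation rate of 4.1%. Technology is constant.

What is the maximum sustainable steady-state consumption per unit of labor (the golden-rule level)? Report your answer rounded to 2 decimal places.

c_gold ≈ 1.44

At the golden rule, f'(k) = n + δ, so α·k^(α−1) = n + δ and k_gold = (α/(n + δ))^(1/(1−α)).
k_gold = (0.31/0.060)^(1/0.69) = 5.1667^1.4493 ≈ 10.8059
c_gold = f(k_gold) − (n + δ)·k_gold = 2.0914 − 0.060×10.8059 ≈ 1.4430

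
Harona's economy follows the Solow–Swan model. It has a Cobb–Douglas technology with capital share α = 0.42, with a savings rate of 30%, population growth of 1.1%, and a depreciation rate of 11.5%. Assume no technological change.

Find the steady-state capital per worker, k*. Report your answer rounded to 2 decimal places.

k* ≈ 4.46

In steady state, investment equals break-even investment: s·k^α = (n + δ)·k.
Dividing both sides by k: k^(1−α) = s / (n + δ).
k^0.58 = 0.30 / (0.011 + 0.115) = 0.30 / 0.126 = 2.3810
k* = 2.3810^(1/0.58) ≈ 4.4626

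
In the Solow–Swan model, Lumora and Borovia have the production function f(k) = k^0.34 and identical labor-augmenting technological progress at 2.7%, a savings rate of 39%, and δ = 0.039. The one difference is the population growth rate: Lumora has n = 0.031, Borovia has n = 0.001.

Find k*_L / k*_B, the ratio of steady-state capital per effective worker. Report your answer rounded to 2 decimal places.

Steady-state k* = [s/(n + g + δ)]^(1/(1−α)), so the ratio is [ (s_L/(n + g + δ)_L) / (s_B/(n + g + δ)_B) ]^1.5152.
s_L/(n + g + δ)_L = 0.39/0.097 = 4.0206; s_B/(n + g + δ)_B = 0.39/0.067 = 5.8209.
Ratio = (4.0206/5.8209)^1.5152 = 0.6907^1.5152 ≈ 0.5708

k*_L / k*_B ≈ 0.57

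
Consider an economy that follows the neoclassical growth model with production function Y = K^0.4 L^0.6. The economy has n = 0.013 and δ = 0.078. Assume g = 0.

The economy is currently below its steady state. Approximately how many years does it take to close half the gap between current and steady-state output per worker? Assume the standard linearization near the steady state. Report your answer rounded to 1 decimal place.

half-life ≈ 12.7 years

Near the steady state the convergence rate is λ = (1 − α)(n + δ).
λ = (1 − 0.4) × 0.091 = 0.6 × 0.091 = 0.0546
Half-life = ln 2 / λ = 0.6931 / 0.0546 ≈ 12.69 years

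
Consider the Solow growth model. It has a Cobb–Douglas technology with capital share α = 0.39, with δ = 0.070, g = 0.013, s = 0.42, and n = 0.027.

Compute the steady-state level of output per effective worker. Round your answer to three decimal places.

y* ≈ 2.355

At the steady state, Δk = 0, so s·k^α = (n + g + δ)·k.
Dividing both sides by k: k^(1−α) = s / (n + g + δ).
k^0.61 = 0.42 / (0.027 + 0.013 + 0.070) = 0.42 / 0.110 = 3.8182
k* = 3.8182^(1/0.61) ≈ 8.9922
y* = (k*)^α = 8.9922^0.39 ≈ 2.3551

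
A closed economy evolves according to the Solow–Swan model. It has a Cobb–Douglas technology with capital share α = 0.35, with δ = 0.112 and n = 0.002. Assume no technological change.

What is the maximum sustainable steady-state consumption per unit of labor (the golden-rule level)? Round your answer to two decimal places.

c_gold ≈ 1.19

At the golden rule, f'(k) = n + δ, so α·k^(α−1) = n + δ and k_gold = (α/(n + δ))^(1/(1−α)).
k_gold = (0.35/0.114)^(1/0.65) = 3.0702^1.5385 ≈ 5.6170
c_gold = f(k_gold) − (n + δ)·k_gold = 1.8295 − 0.114×5.6170 ≈ 1.1892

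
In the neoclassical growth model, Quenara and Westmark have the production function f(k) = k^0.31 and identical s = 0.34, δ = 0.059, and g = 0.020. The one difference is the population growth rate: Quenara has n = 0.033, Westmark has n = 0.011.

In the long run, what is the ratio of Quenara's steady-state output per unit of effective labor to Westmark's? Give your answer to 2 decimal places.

Steady-state y* = [s/(n + g + δ)]^(α/(1−α)), so the ratio is [ (s_Q/(n + g + δ)_Q) / (s_W/(n + g + δ)_W) ]^0.4493.
s_Q/(n + g + δ)_Q = 0.34/0.112 = 3.0357; s_W/(n + g + δ)_W = 0.34/0.090 = 3.7778.
Ratio = (3.0357/3.7778)^0.4493 = 0.8036^0.4493 ≈ 0.9064

y*_Q / y*_W ≈ 0.91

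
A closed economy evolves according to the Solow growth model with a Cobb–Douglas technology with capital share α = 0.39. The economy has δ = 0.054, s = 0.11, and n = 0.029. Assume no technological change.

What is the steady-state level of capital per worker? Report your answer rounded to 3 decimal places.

At the steady state, Δk = 0, so s·k^α = (n + δ)·k.
Dividing both sides by k: k^(1−α) = s / (n + δ).
k^0.61 = 0.11 / (0.029 + 0.054) = 0.11 / 0.083 = 1.3253
k* = 1.3253^(1/0.61) ≈ 1.5868

k* = 1.587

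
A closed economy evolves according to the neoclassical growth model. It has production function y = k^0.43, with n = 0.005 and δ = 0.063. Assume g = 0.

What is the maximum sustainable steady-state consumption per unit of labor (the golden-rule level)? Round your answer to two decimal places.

At the golden rule, f'(k) = n + δ, so α·k^(α−1) = n + δ and k_gold = (α/(n + δ))^(1/(1−α)).
k_gold = (0.43/0.068)^(1/0.57) = 6.3235^1.7544 ≈ 25.4214
c_gold = f(k_gold) − (n + δ)·k_gold = 4.0201 − 0.068×25.4214 ≈ 2.2914

c_gold ≈ 2.29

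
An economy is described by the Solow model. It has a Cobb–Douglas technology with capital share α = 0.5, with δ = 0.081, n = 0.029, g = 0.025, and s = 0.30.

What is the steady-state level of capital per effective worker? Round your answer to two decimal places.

In steady state, investment equals break-even investment: s·k^α = (n + g + δ)·k.
Dividing both sides by k: k^(1−α) = s / (n + g + δ).
k^0.5 = 0.30 / (0.029 + 0.025 + 0.081) = 0.30 / 0.135 = 2.2222
k* = 2.2222^(1/0.5) ≈ 4.9382

k* ≈ 4.94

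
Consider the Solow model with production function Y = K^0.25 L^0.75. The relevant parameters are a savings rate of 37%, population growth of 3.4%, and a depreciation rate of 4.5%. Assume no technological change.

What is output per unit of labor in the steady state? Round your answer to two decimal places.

Steady state requires s·f(k) = (n + δ)·k, i.e. s·k^α = (n + δ)·k.
Rearranging, k^(1−α) = s / (n + δ).
k^0.75 = 0.37 / (0.034 + 0.045) = 0.37 / 0.079 = 4.6835
k* = 4.6835^(1/0.75) ≈ 7.8360
y* = (k*)^α = 7.8360^0.25 ≈ 1.6731

y* = 1.67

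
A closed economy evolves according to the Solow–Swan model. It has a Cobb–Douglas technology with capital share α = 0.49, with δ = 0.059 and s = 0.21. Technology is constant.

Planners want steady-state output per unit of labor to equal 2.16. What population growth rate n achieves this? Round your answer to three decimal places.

n ≈ 0.035

At the steady state, Δk = 0, so s·k^α = (n + δ)·k.
Since y* = [s/(n + δ)]^(α/(1−α)), we have s/(n + δ) = (y*)^((1−α)/α) = 2.16^1.0408 = 2.2289.
Therefore n + δ = s / 2.2289 = 0.21 / 2.2289 = 0.0942, so n = 0.0942 − 0.059 = 0.0352.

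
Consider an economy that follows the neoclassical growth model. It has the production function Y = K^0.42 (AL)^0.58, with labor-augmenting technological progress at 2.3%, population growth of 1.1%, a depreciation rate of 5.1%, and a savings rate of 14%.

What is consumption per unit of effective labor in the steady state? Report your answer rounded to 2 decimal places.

c* ≈ 1.23

In steady state, investment equals break-even investment: s·k^α = (n + g + δ)·k.
Rearranging, k^(1−α) = s / (n + g + δ).
k^0.58 = 0.14 / (0.011 + 0.023 + 0.051) = 0.14 / 0.085 = 1.6471
k* = 1.6471^(1/0.58) ≈ 2.3640
y* = (k*)^α = 2.3640^0.42 ≈ 1.4353
c* = (1 − s)·y* = (1 − 0.14) × 1.4353 ≈ 1.2344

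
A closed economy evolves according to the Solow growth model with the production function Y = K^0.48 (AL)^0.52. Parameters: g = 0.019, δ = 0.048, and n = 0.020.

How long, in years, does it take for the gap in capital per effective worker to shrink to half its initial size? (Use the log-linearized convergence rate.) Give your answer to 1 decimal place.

Near the steady state the convergence rate is λ = (1 − α)(n + g + δ).
λ = (1 − 0.48) × 0.087 = 0.52 × 0.087 = 0.04524
Half-life = ln 2 / λ = 0.6931 / 0.04524 ≈ 15.32 years

t_½ ≈ 15.3 years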